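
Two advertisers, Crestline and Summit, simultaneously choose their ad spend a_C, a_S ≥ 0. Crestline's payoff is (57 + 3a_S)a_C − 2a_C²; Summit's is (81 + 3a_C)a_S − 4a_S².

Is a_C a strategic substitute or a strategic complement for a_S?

Expanding Crestline's payoff: 57a_C + 3a_Sa_C − 2a_C².
∂π/∂a_C = 57 + 3a_S − 4a_C = 0, so a_C = 14.25 + 0.75a_S.
The best-response slope da_C/da_S = 0.75 > 0: the reaction function is upward-sloping, so the choices are strategic complements.

strategic complements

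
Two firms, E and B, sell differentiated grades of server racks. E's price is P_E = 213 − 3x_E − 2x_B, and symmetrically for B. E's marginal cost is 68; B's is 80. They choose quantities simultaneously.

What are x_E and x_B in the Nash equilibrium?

18.875, 15.875

Firm E's profit: π = x_E(213 − 3x_E − 2x_B) − 68x_E.
∂π/∂x_E = 145 − 6x_E − 2x_B = 0 ⇒ x_E = 145/6 − (1/3)x_B.
Similarly x_B = 133/6 − (1/3)x_E.
Plugging x_B into E's best response: x_E = 145/6 − (1/3)(133/6 − (1/3)x_E) ⇒ (8/9)x_E = 151/9, so x_E = 18.875.
Then x_B = 133/6 − (1/3)·18.875 = 15.875.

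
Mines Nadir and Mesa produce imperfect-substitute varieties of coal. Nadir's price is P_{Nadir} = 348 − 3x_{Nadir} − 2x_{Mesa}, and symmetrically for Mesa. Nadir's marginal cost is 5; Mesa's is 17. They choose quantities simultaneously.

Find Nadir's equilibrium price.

Mine Nadir's profit: π = x_{Nadir}(348 − 3x_{Nadir} − 2x_{Mesa}) − 5x_{Nadir}.
∂π/∂x_{Nadir} = 343 − 6x_{Nadir} − 2x_{Mesa} = 0 ⇒ x_{Nadir} = 343/6 − (1/3)x_{Mesa}.
Similarly x_{Mesa} = 331/6 − (1/3)x_{Nadir}.
Solving the two reaction functions simultaneously: (1 − (−1/3)(−1/3))x_{Nadir} = 343/6 − (1/3)·(331/6), so (8/9)x_{Nadir} = 349/9 and x_{Nadir} = 43.625.
Then x_{Mesa} = 331/6 − (1/3)·43.625 = 40.625.
P_{Nadir} = 348 − 3·43.625 − 2·40.625 = 135.875.

135.875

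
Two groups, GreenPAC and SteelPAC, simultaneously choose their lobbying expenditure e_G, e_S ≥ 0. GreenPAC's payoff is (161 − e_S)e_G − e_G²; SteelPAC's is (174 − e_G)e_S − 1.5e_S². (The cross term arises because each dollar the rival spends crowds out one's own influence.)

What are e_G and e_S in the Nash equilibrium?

61.8, 37.4

Expanding GreenPAC's payoff: 161e_G − e_Se_G − e_G².
∂π/∂e_G = 161 − e_S − 2e_G = 0, so e_G = 80.5 − 0.5e_S.
Likewise for SteelPAC: e_S = 58 − (1/3)e_G.
Substituting the second reaction function into the first: e_G = 80.5 − 0.5(58 − (1/3)e_G), which gives (5/6)e_G = 51.5 ⇒ e_G = 61.8.
Then e_S = 58 − (1/3)·61.8 = 37.4.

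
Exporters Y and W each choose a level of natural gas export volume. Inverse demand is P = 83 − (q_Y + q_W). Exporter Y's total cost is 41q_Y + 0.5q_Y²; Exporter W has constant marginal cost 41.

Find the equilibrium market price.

57.8

Exporter Y's profit: π = q_Y(83 − (q_Y + q_W)) − 41q_Y − 0.5q_Y².
∂π/∂q_Y = 42 − 3q_Y − q_W = 0, so q_Y = 14 − (1/3)q_W.
For W: ∂π/∂q_W = 42 − 2q_W − q_Y = 0 ⇒ q_W = 21 − 0.5q_Y.
Substituting the second reaction function into the first: q_Y = 14 − (1/3)(21 − 0.5q_Y), which gives (5/6)q_Y = 7 ⇒ q_Y = 8.4.
Then q_W = 21 − 0.5·8.4 = 16.8.
Equilibrium price: P = 83 − 25.2 = 57.8.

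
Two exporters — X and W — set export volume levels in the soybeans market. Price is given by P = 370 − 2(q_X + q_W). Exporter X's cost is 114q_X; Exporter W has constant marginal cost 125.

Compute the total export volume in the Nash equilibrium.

Exporter X's profit: π = q_X(370 − 2(q_X + q_W)) − 114q_X.
∂π/∂q_X = 256 − 4q_X − 2q_W = 0, so q_X = 64 − 0.5q_W.
By the same steps for W: q_W = 61.25 − 0.5q_X.
Substituting the second reaction function into the first: q_X = 64 − 0.5(61.25 − 0.5q_X), which gives 0.75q_X = 33.375 ⇒ q_X = 44.5.
Then q_W = 61.25 − 0.5·44.5 = 39.
Total export volume: 44.5 + 39 = 83.5.

83.5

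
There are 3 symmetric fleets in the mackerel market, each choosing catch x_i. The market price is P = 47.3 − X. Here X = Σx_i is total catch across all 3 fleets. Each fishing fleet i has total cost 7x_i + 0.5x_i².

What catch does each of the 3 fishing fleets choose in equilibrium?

8.06

A representative fishing fleet's profit is π_i = x_i(47.3 − X) − 7x_i − 0.5x_i², with X = x_i + Σ_{j≠i} x_j.
First-order condition: 40.3 − 3x_i − Σ_{j≠i} x_j = 0.
With identical fishing fleets, set every x_j = x: then 40.3 − 3x − 2x = 0, i.e. x = 40.3/5 = 8.06.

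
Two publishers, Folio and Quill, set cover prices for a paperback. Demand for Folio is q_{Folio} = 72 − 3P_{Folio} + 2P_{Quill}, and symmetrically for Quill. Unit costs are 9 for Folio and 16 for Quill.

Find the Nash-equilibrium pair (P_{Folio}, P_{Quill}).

26.0625, 28.6875

Folio's profit: π = (P_{Folio} − 9)(72 − 3P_{Folio} + 2P_{Quill}).
∂π/∂P_{Folio} = 99 − 6P_{Folio} + 2P_{Quill} = 0 ⇒ P_{Folio} = 16.5 + (1/3)P_{Quill}.
Similarly P_{Quill} = 20 + (1/3)P_{Folio}.
Solving the two reaction functions simultaneously: (1 − (1/3)(1/3))P_{Folio} = 16.5 + (1/3)·20, so (8/9)P_{Folio} = 139/6 and P_{Folio} = 26.0625.
Then P_{Quill} = 20 + (1/3)·26.0625 = 28.6875.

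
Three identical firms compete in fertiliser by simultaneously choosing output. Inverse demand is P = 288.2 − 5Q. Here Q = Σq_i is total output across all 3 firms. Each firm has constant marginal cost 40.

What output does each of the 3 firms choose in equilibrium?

A representative firm's profit is π_i = q_i(288.2 − 5Q) − 40q_i, with Q = q_i + Σ_{j≠i} q_j.
First-order condition: 248.2 − 10q_i − 5Σ_{j≠i} q_j = 0.
In a symmetric equilibrium every firm chooses the same q, so Σ_{j≠i} q_j = 2q. The condition becomes 248.2 − 20q = 0, giving q = 248.2/20 = 12.41.

12.41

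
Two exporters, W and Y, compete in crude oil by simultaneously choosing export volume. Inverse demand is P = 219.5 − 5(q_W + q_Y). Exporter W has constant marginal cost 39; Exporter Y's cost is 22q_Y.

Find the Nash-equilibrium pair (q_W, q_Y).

10.9, 14.3

Exporter W's profit: π = q_W(219.5 − 5(q_W + q_Y)) − 39q_W.
∂π/∂q_W = 180.5 − 10q_W − 5q_Y = 0, so q_W = 18.05 − 0.5q_Y.
By the same steps for Y: q_Y = 19.75 − 0.5q_W.
Substituting the second reaction function into the first: q_W = 18.05 − 0.5(19.75 − 0.5q_W), which gives 0.75q_W = 8.175 ⇒ q_W = 10.9.
Then q_Y = 19.75 − 0.5·10.9 = 14.3.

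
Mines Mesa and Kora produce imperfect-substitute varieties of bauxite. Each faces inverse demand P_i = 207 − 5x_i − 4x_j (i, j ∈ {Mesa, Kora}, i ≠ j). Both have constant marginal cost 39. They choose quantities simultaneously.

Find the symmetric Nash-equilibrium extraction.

12

Mine Mesa's profit: π = x_{Mesa}(207 − 5x_{Mesa} − 4x_{Kora}) − 39x_{Mesa}.
∂π/∂x_{Mesa} = 168 − 10x_{Mesa} − 4x_{Kora} = 0 ⇒ x_{Mesa} = 16.8 − 0.4x_{Kora}.
Setting x_{Mesa} = x_{Kora} in the reaction function: x_{Mesa} = 16.8 − 0.4x_{Mesa}, so x_{Mesa} = 16.8 / 1.4 = 12.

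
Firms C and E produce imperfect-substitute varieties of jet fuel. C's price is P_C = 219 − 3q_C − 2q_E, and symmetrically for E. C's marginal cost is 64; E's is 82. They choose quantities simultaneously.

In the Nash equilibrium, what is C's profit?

Firm C's profit: π = q_C(219 − 3q_C − 2q_E) − 64q_C.
∂π/∂q_C = 155 − 6q_C − 2q_E = 0 ⇒ q_C = 155/6 − (1/3)q_E.
Similarly q_E = 137/6 − (1/3)q_C.
Solving the two reaction functions simultaneously: (1 − (−1/3)(−1/3))q_C = 155/6 − (1/3)·(137/6), so (8/9)q_C = 164/9 and q_C = 20.5.
Then q_E = 137/6 − (1/3)·20.5 = 16.
P_C = 219 − 3·20.5 − 2·16 = 125.5.
Profit = (125.5 − 64)·20.5 = 1260.75.

1260.75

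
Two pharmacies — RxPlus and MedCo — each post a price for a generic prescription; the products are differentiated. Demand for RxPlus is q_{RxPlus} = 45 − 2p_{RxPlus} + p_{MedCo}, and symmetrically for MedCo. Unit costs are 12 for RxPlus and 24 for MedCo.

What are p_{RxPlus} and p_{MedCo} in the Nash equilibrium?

RxPlus's profit: π = (p_{RxPlus} − 12)(45 − 2p_{RxPlus} + p_{MedCo}).
∂π/∂p_{RxPlus} = 69 − 4p_{RxPlus} + p_{MedCo} = 0 ⇒ p_{RxPlus} = 17.25 + 0.25p_{MedCo}.
Similarly p_{MedCo} = 23.25 + 0.25p_{RxPlus}.
Solving the two reaction functions simultaneously: (1 − (0.25)(0.25))p_{RxPlus} = 17.25 + 0.25·23.25, so 0.9375p_{RxPlus} = 23.0625 and p_{RxPlus} = 24.6.
Then p_{MedCo} = 23.25 + 0.25·24.6 = 29.4.

24.6, 29.4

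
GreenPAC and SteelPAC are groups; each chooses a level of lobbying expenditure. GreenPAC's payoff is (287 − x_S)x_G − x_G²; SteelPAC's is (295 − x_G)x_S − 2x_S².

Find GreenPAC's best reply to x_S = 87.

100

Expanding GreenPAC's payoff: 287x_G − x_Sx_G − x_G².
∂π/∂x_G = 287 − x_S − 2x_G = 0, so x_G = 143.5 − 0.5x_S.
At x_S = 87: x_G = 143.5 − 0.5·87 = 100.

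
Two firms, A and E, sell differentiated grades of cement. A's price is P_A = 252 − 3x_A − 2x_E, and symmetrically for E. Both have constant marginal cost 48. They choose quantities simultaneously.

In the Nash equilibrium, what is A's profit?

Firm A's profit: π = x_A(252 − 3x_A − 2x_E) − 48x_A.
∂π/∂x_A = 204 − 6x_A − 2x_E = 0 ⇒ x_A = 34 − (1/3)x_E.
The game is symmetric, so in equilibrium x_E = x_A: the reaction function gives (4/3)x_A = 34, hence x_A = 25.5.
P_A = 252 − 3·25.5 − 2·25.5 = 124.5.
Profit = (124.5 − 48)·25.5 = 1950.75.

1950.75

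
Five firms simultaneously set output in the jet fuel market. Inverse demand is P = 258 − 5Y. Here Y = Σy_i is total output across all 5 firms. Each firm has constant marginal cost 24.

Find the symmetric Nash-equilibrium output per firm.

7.8

A representative firm's profit is π_i = y_i(258 − 5Y) − 24y_i, with Y = y_i + Σ_{j≠i} y_j.
First-order condition: 234 − 10y_i − 5Σ_{j≠i} y_j = 0.
Imposing symmetry (y_j = y for all j) turns Σ_{j≠i} y_j into 4y, so 234 = 30y and y = 7.8.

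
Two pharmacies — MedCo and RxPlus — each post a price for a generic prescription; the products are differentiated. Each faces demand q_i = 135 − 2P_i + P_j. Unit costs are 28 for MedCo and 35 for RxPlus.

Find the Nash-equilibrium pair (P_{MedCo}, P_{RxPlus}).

MedCo's profit: π = (P_{MedCo} − 28)(135 − 2P_{MedCo} + P_{RxPlus}).
∂π/∂P_{MedCo} = 191 − 4P_{MedCo} + P_{RxPlus} = 0 ⇒ P_{MedCo} = 47.75 + 0.25P_{RxPlus}.
Similarly P_{RxPlus} = 51.25 + 0.25P_{MedCo}.
Solving the two reaction functions simultaneously: (1 − (0.25)(0.25))P_{MedCo} = 47.75 + 0.25·51.25, so 0.9375P_{MedCo} = 60.5625 and P_{MedCo} = 64.6.
Then P_{RxPlus} = 51.25 + 0.25·64.6 = 67.4.

64.6, 67.4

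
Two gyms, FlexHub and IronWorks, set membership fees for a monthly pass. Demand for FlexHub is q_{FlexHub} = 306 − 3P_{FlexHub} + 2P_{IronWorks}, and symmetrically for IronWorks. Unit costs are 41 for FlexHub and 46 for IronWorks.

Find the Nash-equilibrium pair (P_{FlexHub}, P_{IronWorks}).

108.1875, 110.0625

FlexHub's profit: π = (P_{FlexHub} − 41)(306 − 3P_{FlexHub} + 2P_{IronWorks}).
∂π/∂P_{FlexHub} = 429 − 6P_{FlexHub} + 2P_{IronWorks} = 0 ⇒ P_{FlexHub} = 71.5 + (1/3)P_{IronWorks}.
Similarly P_{IronWorks} = 74 + (1/3)P_{FlexHub}.
Substituting the second reaction function into the first: P_{FlexHub} = 71.5 + (1/3)(74 + (1/3)P_{FlexHub}), which gives (8/9)P_{FlexHub} = 577/6 ⇒ P_{FlexHub} = 108.1875.
Then P_{IronWorks} = 74 + (1/3)·108.1875 = 110.0625.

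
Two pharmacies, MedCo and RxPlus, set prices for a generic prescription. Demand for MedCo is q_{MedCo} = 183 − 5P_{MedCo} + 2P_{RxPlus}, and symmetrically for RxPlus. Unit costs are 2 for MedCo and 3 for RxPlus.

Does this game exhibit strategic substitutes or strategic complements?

MedCo's profit: π = (P_{MedCo} − 2)(183 − 5P_{MedCo} + 2P_{RxPlus}).
∂π/∂P_{MedCo} = 193 − 10P_{MedCo} + 2P_{RxPlus} = 0 ⇒ P_{MedCo} = 19.3 + 0.2P_{RxPlus}.
The best-response slope dP_{MedCo}/dP_{RxPlus} = 0.2 > 0: the reaction function is upward-sloping, so the choices are strategic complements.

strategic complements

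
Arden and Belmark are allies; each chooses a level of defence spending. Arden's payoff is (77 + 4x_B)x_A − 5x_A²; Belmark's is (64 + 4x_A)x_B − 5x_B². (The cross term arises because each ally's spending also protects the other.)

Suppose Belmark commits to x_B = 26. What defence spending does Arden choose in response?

18.1

Expanding Arden's payoff: 77x_A + 4x_Bx_A − 5x_A².
∂π/∂x_A = 77 + 4x_B − 10x_A = 0, so x_A = 7.7 + 0.4x_B.
At x_B = 26: x_A = 7.7 + 0.4·26 = 18.1.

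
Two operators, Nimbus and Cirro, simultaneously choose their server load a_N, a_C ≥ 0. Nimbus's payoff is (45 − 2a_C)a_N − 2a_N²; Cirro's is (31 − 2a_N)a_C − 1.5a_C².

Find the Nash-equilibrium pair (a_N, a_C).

Expanding Nimbus's payoff: 45a_N − 2a_Ca_N − 2a_N².
∂π/∂a_N = 45 − 2a_C − 4a_N = 0, so a_N = 11.25 − 0.5a_C.
Likewise for Cirro: a_C = 31/3 − (2/3)a_N.
Plugging a_C into Nimbus's best response: a_N = 11.25 − 0.5(31/3 − (2/3)a_N) ⇒ (2/3)a_N = 73/12, so a_N = 9.125.
Then a_C = 31/3 − (2/3)·9.125 = 4.25.

9.125, 4.25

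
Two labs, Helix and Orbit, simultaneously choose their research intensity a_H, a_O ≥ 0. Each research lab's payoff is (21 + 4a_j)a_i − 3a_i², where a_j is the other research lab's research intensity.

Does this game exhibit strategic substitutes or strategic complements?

Helix's payoff is (21 + 4a_O)a_H − 3a_H².
∂π/∂a_H = 21 + 4a_O − 6a_H = 0, so a_H = 3.5 + (2/3)a_O.
The best-response slope da_H/da_O = 2/3 > 0: the reaction function is upward-sloping, so the choices are strategic complements.

strategic complements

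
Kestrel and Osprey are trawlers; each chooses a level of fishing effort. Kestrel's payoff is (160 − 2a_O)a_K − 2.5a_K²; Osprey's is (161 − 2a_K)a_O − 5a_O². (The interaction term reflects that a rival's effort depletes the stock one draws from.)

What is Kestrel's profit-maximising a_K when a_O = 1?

31.6

Expanding Kestrel's payoff: 160a_K − 2a_Oa_K − 2.5a_K².
∂π/∂a_K = 160 − 2a_O − 5a_K = 0, so a_K = 32 − 0.4a_O.
At a_O = 1: a_K = 32 − 0.4·1 = 31.6.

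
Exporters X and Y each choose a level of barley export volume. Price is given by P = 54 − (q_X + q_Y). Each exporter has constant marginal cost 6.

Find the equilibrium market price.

22

Exporter X's profit: π = q_X(54 − (q_X + q_Y)) − 6q_X.
∂π/∂q_X = 48 − 2q_X − q_Y = 0, so q_X = 24 − 0.5q_Y.
Setting q_X = q_Y in the reaction function: q_X = 24 − 0.5q_X, so q_X = 24 / 1.5 = 16.
Equilibrium price: P = 54 − 32 = 22.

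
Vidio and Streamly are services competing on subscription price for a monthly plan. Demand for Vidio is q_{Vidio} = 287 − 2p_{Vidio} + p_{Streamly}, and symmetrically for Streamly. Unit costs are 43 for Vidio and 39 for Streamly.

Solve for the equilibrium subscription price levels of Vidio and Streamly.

Vidio's profit: π = (p_{Vidio} − 43)(287 − 2p_{Vidio} + p_{Streamly}).
∂π/∂p_{Vidio} = 373 − 4p_{Vidio} + p_{Streamly} = 0 ⇒ p_{Vidio} = 93.25 + 0.25p_{Streamly}.
Similarly p_{Streamly} = 91.25 + 0.25p_{Vidio}.
Solving the two reaction functions simultaneously: (1 − (0.25)(0.25))p_{Vidio} = 93.25 + 0.25·91.25, so 0.9375p_{Vidio} = 116.0625 and p_{Vidio} = 123.8.
Then p_{Streamly} = 91.25 + 0.25·123.8 = 122.2.

123.8, 122.2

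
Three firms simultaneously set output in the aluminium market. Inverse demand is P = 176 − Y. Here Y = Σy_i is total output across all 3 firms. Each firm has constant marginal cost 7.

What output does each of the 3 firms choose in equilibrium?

A representative firm's profit is π_i = y_i(176 − Y) − 7y_i, with Y = y_i + Σ_{j≠i} y_j.
First-order condition: 169 − 2y_i − Σ_{j≠i} y_j = 0.
In a symmetric equilibrium every firm chooses the same y, so Σ_{j≠i} y_j = 2y. The condition becomes 169 − 4y = 0, giving y = 169/4 = 42.25.

42.25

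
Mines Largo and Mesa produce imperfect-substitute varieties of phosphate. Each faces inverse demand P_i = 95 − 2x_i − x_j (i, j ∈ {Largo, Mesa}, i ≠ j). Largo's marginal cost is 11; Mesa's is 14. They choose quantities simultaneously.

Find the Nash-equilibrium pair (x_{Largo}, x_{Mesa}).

17, 16

Mine Largo's profit: π = x_{Largo}(95 − 2x_{Largo} − x_{Mesa}) − 11x_{Largo}.
∂π/∂x_{Largo} = 84 − 4x_{Largo} − x_{Mesa} = 0 ⇒ x_{Largo} = 21 − 0.25x_{Mesa}.
Similarly x_{Mesa} = 20.25 − 0.25x_{Largo}.
Plugging x_{Mesa} into Largo's best response: x_{Largo} = 21 − 0.25(20.25 − 0.25x_{Largo}) ⇒ 0.9375x_{Largo} = 15.9375, so x_{Largo} = 17.
Then x_{Mesa} = 20.25 − 0.25·17 = 16.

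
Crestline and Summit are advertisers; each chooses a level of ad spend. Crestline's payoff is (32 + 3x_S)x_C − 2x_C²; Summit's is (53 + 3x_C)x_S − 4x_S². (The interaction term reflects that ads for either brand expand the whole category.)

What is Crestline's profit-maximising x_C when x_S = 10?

15.5

Expanding Crestline's payoff: 32x_C + 3x_Sx_C − 2x_C².
∂π/∂x_C = 32 + 3x_S − 4x_C = 0, so x_C = 8 + 0.75x_S.
At x_S = 10: x_C = 8 + 0.75·10 = 15.5.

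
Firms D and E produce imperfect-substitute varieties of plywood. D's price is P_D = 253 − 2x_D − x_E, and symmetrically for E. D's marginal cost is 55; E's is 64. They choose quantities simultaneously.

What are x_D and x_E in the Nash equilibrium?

40.2, 37.2

Firm D's profit: π = x_D(253 − 2x_D − x_E) − 55x_D.
∂π/∂x_D = 198 − 4x_D − x_E = 0 ⇒ x_D = 49.5 − 0.25x_E.
Similarly x_E = 47.25 − 0.25x_D.
Substituting the second reaction function into the first: x_D = 49.5 − 0.25(47.25 − 0.25x_D), which gives 0.9375x_D = 37.6875 ⇒ x_D = 40.2.
Then x_E = 47.25 − 0.25·40.2 = 37.2.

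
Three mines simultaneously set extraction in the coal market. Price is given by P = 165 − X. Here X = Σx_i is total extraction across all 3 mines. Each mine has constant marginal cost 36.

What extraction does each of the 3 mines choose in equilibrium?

32.25

A representative mine's profit is π_i = x_i(165 − X) − 36x_i, with X = x_i + Σ_{j≠i} x_j.
First-order condition: 129 − 2x_i − Σ_{j≠i} x_j = 0.
With identical mines, set every x_j = x: then 129 − 2x − 2x = 0, i.e. x = 129/4 = 32.25.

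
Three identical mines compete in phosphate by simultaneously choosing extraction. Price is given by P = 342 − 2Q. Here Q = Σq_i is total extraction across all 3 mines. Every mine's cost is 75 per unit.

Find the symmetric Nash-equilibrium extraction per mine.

33.375

A representative mine's profit is π_i = q_i(342 − 2Q) − 75q_i, with Q = q_i + Σ_{j≠i} q_j.
First-order condition: 267 − 4q_i − 2Σ_{j≠i} q_j = 0.
Imposing symmetry (q_j = q for all j) turns Σ_{j≠i} q_j into 2q, so 267 = 8q and q = 33.375.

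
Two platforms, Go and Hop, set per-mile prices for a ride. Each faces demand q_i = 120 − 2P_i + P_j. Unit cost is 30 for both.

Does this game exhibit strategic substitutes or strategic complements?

Go's profit: π = (P_{Go} − 30)(120 − 2P_{Go} + P_{Hop}).
∂π/∂P_{Go} = 180 − 4P_{Go} + P_{Hop} = 0 ⇒ P_{Go} = 45 + 0.25P_{Hop}.
The best-response slope dP_{Go}/dP_{Hop} = 0.25 > 0: the reaction function is upward-sloping, so the choices are strategic complements.

strategic complements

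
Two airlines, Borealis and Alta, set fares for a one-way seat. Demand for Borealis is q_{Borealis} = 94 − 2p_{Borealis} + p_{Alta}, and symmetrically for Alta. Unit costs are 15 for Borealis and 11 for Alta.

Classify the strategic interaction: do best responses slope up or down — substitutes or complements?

strategic complements

Borealis's profit: π = (p_{Borealis} − 15)(94 − 2p_{Borealis} + p_{Alta}).
∂π/∂p_{Borealis} = 124 − 4p_{Borealis} + p_{Alta} = 0 ⇒ p_{Borealis} = 31 + 0.25p_{Alta}.
The best-response slope dp_{Borealis}/dp_{Alta} = 0.25 > 0: the reaction function is upward-sloping, so the choices are strategic complements.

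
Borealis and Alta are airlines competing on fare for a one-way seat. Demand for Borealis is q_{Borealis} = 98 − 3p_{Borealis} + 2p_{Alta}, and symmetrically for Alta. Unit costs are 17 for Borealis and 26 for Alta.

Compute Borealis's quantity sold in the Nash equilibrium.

Borealis's profit: π = (p_{Borealis} − 17)(98 − 3p_{Borealis} + 2p_{Alta}).
∂π/∂p_{Borealis} = 149 − 6p_{Borealis} + 2p_{Alta} = 0 ⇒ p_{Borealis} = 149/6 + (1/3)p_{Alta}.
Similarly p_{Alta} = 88/3 + (1/3)p_{Borealis}.
Substituting the second reaction function into the first: p_{Borealis} = 149/6 + (1/3)(88/3 + (1/3)p_{Borealis}), which gives (8/9)p_{Borealis} = 623/18 ⇒ p_{Borealis} = 38.9375.
Then p_{Alta} = 88/3 + (1/3)·38.9375 = 42.3125.
q_{Borealis} = 98 − 3·38.9375 + 2·42.3125 = 65.8125.

65.8125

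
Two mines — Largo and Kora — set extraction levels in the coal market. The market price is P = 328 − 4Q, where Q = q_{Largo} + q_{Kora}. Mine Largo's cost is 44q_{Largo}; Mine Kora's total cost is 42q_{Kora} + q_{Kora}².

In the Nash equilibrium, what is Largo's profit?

2809

Mine Largo's profit: π = q_{Largo}(328 − 4(q_{Largo} + q_{Kora})) − 44q_{Largo}.
∂π/∂q_{Largo} = 284 − 8q_{Largo} − 4q_{Kora} = 0, so q_{Largo} = 35.5 − 0.5q_{Kora}.
For Kora: ∂π/∂q_{Kora} = 286 − 10q_{Kora} − 4q_{Largo} = 0 ⇒ q_{Kora} = 28.6 − 0.4q_{Largo}.
Substituting the second reaction function into the first: q_{Largo} = 35.5 − 0.5(28.6 − 0.4q_{Largo}), which gives 0.8q_{Largo} = 21.2 ⇒ q_{Largo} = 26.5.
Then q_{Kora} = 28.6 − 0.4·26.5 = 18.
Price P = 328 − 4·44.5 = 150.
Largo's profit: (150 − 44)·26.5 = 2809.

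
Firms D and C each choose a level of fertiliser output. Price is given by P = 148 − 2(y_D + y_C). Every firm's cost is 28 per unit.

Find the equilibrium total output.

Firm D's profit: π = y_D(148 − 2(y_D + y_C)) − 28y_D.
∂π/∂y_D = 120 − 4y_D − 2y_C = 0, so y_D = 30 − 0.5y_C.
By symmetry y_C = y_D; substituting into the reaction function, 1.5y_D = 30 and y_D = 20.
Total output: 20 + 20 = 40.

40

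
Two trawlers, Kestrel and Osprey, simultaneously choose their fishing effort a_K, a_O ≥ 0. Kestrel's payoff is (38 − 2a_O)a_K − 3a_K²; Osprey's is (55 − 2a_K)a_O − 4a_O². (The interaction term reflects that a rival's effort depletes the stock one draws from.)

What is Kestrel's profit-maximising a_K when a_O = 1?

Expanding Kestrel's payoff: 38a_K − 2a_Oa_K − 3a_K².
∂π/∂a_K = 38 − 2a_O − 6a_K = 0, so a_K = 19/3 − (1/3)a_O.
At a_O = 1: a_K = 19/3 − (1/3)·1 = 6.

6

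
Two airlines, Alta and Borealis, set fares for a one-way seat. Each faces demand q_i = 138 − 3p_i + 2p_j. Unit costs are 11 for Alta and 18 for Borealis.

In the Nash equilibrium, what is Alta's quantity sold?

99.1875

Alta's profit: π = (p_{Alta} − 11)(138 − 3p_{Alta} + 2p_{Borealis}).
∂π/∂p_{Alta} = 171 − 6p_{Alta} + 2p_{Borealis} = 0 ⇒ p_{Alta} = 28.5 + (1/3)p_{Borealis}.
Similarly p_{Borealis} = 32 + (1/3)p_{Alta}.
Solving the two reaction functions simultaneously: (1 − (1/3)(1/3))p_{Alta} = 28.5 + (1/3)·32, so (8/9)p_{Alta} = 235/6 and p_{Alta} = 44.0625.
Then p_{Borealis} = 32 + (1/3)·44.0625 = 46.6875.
q_{Alta} = 138 − 3·44.0625 + 2·46.6875 = 99.1875.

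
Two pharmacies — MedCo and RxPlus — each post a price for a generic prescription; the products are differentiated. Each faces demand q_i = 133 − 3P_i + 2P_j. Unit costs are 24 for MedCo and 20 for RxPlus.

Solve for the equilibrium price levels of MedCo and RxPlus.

MedCo's profit: π = (P_{MedCo} − 24)(133 − 3P_{MedCo} + 2P_{RxPlus}).
∂π/∂P_{MedCo} = 205 − 6P_{MedCo} + 2P_{RxPlus} = 0 ⇒ P_{MedCo} = 205/6 + (1/3)P_{RxPlus}.
Similarly P_{RxPlus} = 193/6 + (1/3)P_{MedCo}.
Substituting the second reaction function into the first: P_{MedCo} = 205/6 + (1/3)(193/6 + (1/3)P_{MedCo}), which gives (8/9)P_{MedCo} = 404/9 ⇒ P_{MedCo} = 50.5.
Then P_{RxPlus} = 193/6 + (1/3)·50.5 = 49.

50.5, 49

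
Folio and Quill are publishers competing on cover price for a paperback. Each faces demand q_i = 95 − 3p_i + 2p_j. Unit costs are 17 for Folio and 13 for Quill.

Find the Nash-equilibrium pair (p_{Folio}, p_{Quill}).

Folio's profit: π = (p_{Folio} − 17)(95 − 3p_{Folio} + 2p_{Quill}).
∂π/∂p_{Folio} = 146 − 6p_{Folio} + 2p_{Quill} = 0 ⇒ p_{Folio} = 73/3 + (1/3)p_{Quill}.
Similarly p_{Quill} = 67/3 + (1/3)p_{Folio}.
Substituting the second reaction function into the first: p_{Folio} = 73/3 + (1/3)(67/3 + (1/3)p_{Folio}), which gives (8/9)p_{Folio} = 286/9 ⇒ p_{Folio} = 35.75.
Then p_{Quill} = 67/3 + (1/3)·35.75 = 34.25.

35.75, 34.25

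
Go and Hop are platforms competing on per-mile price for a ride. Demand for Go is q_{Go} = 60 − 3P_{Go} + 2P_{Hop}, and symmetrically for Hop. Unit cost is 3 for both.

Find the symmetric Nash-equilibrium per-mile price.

Go's profit: π = (P_{Go} − 3)(60 − 3P_{Go} + 2P_{Hop}).
∂π/∂P_{Go} = 69 − 6P_{Go} + 2P_{Hop} = 0 ⇒ P_{Go} = 11.5 + (1/3)P_{Hop}.
The game is symmetric, so in equilibrium P_{Hop} = P_{Go}: the reaction function gives (2/3)P_{Go} = 11.5, hence P_{Go} = 17.25.

17.25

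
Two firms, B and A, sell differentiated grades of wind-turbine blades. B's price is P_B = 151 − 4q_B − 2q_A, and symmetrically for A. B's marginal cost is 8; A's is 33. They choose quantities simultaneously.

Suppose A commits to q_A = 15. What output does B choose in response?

14.125

Firm B's profit: π = q_B(151 − 4q_B − 2q_A) − 8q_B.
∂π/∂q_B = 143 − 8q_B − 2q_A = 0 ⇒ q_B = 17.875 − 0.25q_A.
At q_A = 15: q_B = 17.875 − 0.25·15 = 14.125.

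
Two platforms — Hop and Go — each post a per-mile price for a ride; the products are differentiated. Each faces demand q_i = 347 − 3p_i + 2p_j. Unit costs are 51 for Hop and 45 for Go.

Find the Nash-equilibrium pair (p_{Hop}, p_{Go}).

123.875, 121.625

Hop's profit: π = (p_{Hop} − 51)(347 − 3p_{Hop} + 2p_{Go}).
∂π/∂p_{Hop} = 500 − 6p_{Hop} + 2p_{Go} = 0 ⇒ p_{Hop} = 250/3 + (1/3)p_{Go}.
Similarly p_{Go} = 241/3 + (1/3)p_{Hop}.
Solving the two reaction functions simultaneously: (1 − (1/3)(1/3))p_{Hop} = 250/3 + (1/3)·(241/3), so (8/9)p_{Hop} = 991/9 and p_{Hop} = 123.875.
Then p_{Go} = 241/3 + (1/3)·123.875 = 121.625.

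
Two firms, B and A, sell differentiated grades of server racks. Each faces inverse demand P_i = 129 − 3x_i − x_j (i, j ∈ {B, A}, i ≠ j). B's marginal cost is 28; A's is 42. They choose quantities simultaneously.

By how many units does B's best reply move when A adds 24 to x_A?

Firm B's profit: π = x_B(129 − 3x_B − x_A) − 28x_B.
∂π/∂x_B = 101 − 6x_B − x_A = 0 ⇒ x_B = 101/6 − (1/6)x_A.
The reaction-function slope is −1/6, so a 24-unit rise in x_A moves x_B by −1/6 × 24 = −4. B's best response falls — the actions are strategic substitutes.

-4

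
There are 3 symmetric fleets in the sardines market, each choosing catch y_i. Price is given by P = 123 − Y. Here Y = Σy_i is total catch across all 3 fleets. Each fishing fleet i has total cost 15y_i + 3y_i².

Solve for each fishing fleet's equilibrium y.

10.8

A representative fishing fleet's profit is π_i = y_i(123 − Y) − 15y_i − 3y_i², with Y = y_i + Σ_{j≠i} y_j.
First-order condition: 108 − 8y_i − Σ_{j≠i} y_j = 0.
In a symmetric equilibrium every fishing fleet chooses the same y, so Σ_{j≠i} y_j = 2y. The condition becomes 108 − 10y = 0, giving y = 108/10 = 10.8.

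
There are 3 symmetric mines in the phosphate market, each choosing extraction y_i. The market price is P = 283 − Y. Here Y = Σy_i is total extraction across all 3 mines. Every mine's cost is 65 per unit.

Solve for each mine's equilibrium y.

A representative mine's profit is π_i = y_i(283 − Y) − 65y_i, with Y = y_i + Σ_{j≠i} y_j.
First-order condition: 218 − 2y_i − Σ_{j≠i} y_j = 0.
Imposing symmetry (y_j = y for all j) turns Σ_{j≠i} y_j into 2y, so 218 = 4y and y = 54.5.

54.5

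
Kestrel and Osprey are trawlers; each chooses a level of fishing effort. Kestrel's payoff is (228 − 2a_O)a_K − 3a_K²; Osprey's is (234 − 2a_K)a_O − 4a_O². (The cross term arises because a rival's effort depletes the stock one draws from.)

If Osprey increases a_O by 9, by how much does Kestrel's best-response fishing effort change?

-3

Expanding Kestrel's payoff: 228a_K − 2a_Oa_K − 3a_K².
∂π/∂a_K = 228 − 2a_O − 6a_K = 0, so a_K = 38 − (1/3)a_O.
The reaction-function slope is −1/3, so a 9-unit rise in a_O moves a_K by −1/3 × 9 = −3. Kestrel's best response falls — the actions are strategic substitutes.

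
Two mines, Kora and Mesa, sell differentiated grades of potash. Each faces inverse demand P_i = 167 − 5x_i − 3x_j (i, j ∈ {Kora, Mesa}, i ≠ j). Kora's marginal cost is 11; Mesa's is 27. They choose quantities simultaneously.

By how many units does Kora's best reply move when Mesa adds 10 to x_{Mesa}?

-3

Mine Kora's profit: π = x_{Kora}(167 − 5x_{Kora} − 3x_{Mesa}) − 11x_{Kora}.
∂π/∂x_{Kora} = 156 − 10x_{Kora} − 3x_{Mesa} = 0 ⇒ x_{Kora} = 15.6 − 0.3x_{Mesa}.
The reaction-function slope is −0.3, so a 10-unit rise in x_{Mesa} moves x_{Kora} by −0.3 × 10 = −3. Kora's best response falls — the actions are strategic substitutes.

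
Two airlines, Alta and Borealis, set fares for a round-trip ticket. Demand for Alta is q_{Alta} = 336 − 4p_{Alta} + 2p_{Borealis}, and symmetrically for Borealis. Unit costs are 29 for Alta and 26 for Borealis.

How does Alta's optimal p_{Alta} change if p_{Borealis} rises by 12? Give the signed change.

Alta's profit: π = (p_{Alta} − 29)(336 − 4p_{Alta} + 2p_{Borealis}).
∂π/∂p_{Alta} = 452 − 8p_{Alta} + 2p_{Borealis} = 0 ⇒ p_{Alta} = 56.5 + 0.25p_{Borealis}.
The reaction-function slope is 0.25, so a 12-unit rise in p_{Borealis} moves p_{Alta} by 0.25 × 12 = 3. Alta's best response rises — the actions are strategic complements.

3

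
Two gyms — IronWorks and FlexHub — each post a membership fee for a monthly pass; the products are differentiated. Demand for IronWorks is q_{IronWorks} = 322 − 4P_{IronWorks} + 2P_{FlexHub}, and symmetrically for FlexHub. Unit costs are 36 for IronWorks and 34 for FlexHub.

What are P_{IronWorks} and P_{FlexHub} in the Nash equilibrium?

77.4, 76.6

IronWorks's profit: π = (P_{IronWorks} − 36)(322 − 4P_{IronWorks} + 2P_{FlexHub}).
∂π/∂P_{IronWorks} = 466 − 8P_{IronWorks} + 2P_{FlexHub} = 0 ⇒ P_{IronWorks} = 58.25 + 0.25P_{FlexHub}.
Similarly P_{FlexHub} = 57.25 + 0.25P_{IronWorks}.
Plugging P_{FlexHub} into IronWorks's best response: P_{IronWorks} = 58.25 + 0.25(57.25 + 0.25P_{IronWorks}) ⇒ 0.9375P_{IronWorks} = 72.5625, so P_{IronWorks} = 77.4.
Then P_{FlexHub} = 57.25 + 0.25·77.4 = 76.6.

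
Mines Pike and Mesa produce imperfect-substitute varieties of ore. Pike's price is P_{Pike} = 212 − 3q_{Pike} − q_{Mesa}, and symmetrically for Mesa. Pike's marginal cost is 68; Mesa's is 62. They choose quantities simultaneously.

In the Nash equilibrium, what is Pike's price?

Mine Pike's profit: π = q_{Pike}(212 − 3q_{Pike} − q_{Mesa}) − 68q_{Pike}.
∂π/∂q_{Pike} = 144 − 6q_{Pike} − q_{Mesa} = 0 ⇒ q_{Pike} = 24 − (1/6)q_{Mesa}.
Similarly q_{Mesa} = 25 − (1/6)q_{Pike}.
Substituting the second reaction function into the first: q_{Pike} = 24 − (1/6)(25 − (1/6)q_{Pike}), which gives (35/36)q_{Pike} = 119/6 ⇒ q_{Pike} = 20.4.
Then q_{Mesa} = 25 − (1/6)·20.4 = 21.6.
P_{Pike} = 212 − 3·20.4 − 21.6 = 129.2.

129.2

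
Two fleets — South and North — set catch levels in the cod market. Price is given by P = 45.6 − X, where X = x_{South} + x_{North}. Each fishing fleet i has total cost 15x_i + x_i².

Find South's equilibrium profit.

74.9088

Fishing fleet South's profit: π = x_{South}(45.6 − (x_{South} + x_{North})) − 15x_{South} − x_{South}².
∂π/∂x_{South} = 30.6 − 4x_{South} − x_{North} = 0, so x_{South} = 7.65 − 0.25x_{North}.
The game is symmetric, so in equilibrium x_{North} = x_{South}: the reaction function gives 1.25x_{South} = 7.65, hence x_{South} = 6.12.
Price P = 45.6 − 12.24 = 33.36.
South's profit: (33.36 − 15)·6.12 − (6.12)² = 74.9088.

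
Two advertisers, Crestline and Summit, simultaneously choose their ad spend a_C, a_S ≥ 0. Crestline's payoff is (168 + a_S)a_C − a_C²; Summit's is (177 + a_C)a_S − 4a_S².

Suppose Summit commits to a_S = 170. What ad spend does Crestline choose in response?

169

Expanding Crestline's payoff: 168a_C + a_Sa_C − a_C².
∂π/∂a_C = 168 + a_S − 2a_C = 0, so a_C = 84 + 0.5a_S.
At a_S = 170: a_C = 84 + 0.5·170 = 169.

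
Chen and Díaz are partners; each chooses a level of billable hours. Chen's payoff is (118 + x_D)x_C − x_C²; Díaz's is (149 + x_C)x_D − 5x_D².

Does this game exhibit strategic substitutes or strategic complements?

strategic complements

Expanding Chen's payoff: 118x_C + x_Dx_C − x_C².
∂π/∂x_C = 118 + x_D − 2x_C = 0, so x_C = 59 + 0.5x_D.
The best-response slope dx_C/dx_D = 0.5 > 0: the reaction function is upward-sloping, so the choices are strategic complements.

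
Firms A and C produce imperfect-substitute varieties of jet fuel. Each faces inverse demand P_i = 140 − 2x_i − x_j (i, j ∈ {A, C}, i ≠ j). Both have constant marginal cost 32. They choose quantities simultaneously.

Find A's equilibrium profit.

933.12

Firm A's profit: π = x_A(140 − 2x_A − x_C) − 32x_A.
∂π/∂x_A = 108 − 4x_A − x_C = 0 ⇒ x_A = 27 − 0.25x_C.
By symmetry x_C = x_A; substituting into the reaction function, 1.25x_A = 27 and x_A = 21.6.
P_A = 140 − 2·21.6 − 21.6 = 75.2.
Profit = (75.2 − 32)·21.6 = 933.12.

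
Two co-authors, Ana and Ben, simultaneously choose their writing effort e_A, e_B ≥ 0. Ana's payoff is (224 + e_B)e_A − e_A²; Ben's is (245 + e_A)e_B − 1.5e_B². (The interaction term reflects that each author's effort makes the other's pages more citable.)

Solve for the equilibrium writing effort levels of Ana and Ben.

183.4, 142.8

Expanding Ana's payoff: 224e_A + e_Be_A − e_A².
∂π/∂e_A = 224 + e_B − 2e_A = 0, so e_A = 112 + 0.5e_B.
Likewise for Ben: e_B = 245/3 + (1/3)e_A.
Substituting the second reaction function into the first: e_A = 112 + 0.5(245/3 + (1/3)e_A), which gives (5/6)e_A = 917/6 ⇒ e_A = 183.4.
Then e_B = 245/3 + (1/3)·183.4 = 142.8.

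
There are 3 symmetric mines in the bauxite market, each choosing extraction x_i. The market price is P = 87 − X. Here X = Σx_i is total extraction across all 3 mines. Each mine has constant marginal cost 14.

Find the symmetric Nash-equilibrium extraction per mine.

18.25

A representative mine's profit is π_i = x_i(87 − X) − 14x_i, with X = x_i + Σ_{j≠i} x_j.
First-order condition: 73 − 2x_i − Σ_{j≠i} x_j = 0.
In a symmetric equilibrium every mine chooses the same x, so Σ_{j≠i} x_j = 2x. The condition becomes 73 − 4x = 0, giving x = 73/4 = 18.25.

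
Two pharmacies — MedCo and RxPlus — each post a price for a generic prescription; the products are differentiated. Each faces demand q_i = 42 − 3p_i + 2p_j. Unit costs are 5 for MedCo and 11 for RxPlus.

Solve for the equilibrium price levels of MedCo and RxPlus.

15.375, 17.625

MedCo's profit: π = (p_{MedCo} − 5)(42 − 3p_{MedCo} + 2p_{RxPlus}).
∂π/∂p_{MedCo} = 57 − 6p_{MedCo} + 2p_{RxPlus} = 0 ⇒ p_{MedCo} = 9.5 + (1/3)p_{RxPlus}.
Similarly p_{RxPlus} = 12.5 + (1/3)p_{MedCo}.
Solving the two reaction functions simultaneously: (1 − (1/3)(1/3))p_{MedCo} = 9.5 + (1/3)·12.5, so (8/9)p_{MedCo} = 41/3 and p_{MedCo} = 15.375.
Then p_{RxPlus} = 12.5 + (1/3)·15.375 = 17.625.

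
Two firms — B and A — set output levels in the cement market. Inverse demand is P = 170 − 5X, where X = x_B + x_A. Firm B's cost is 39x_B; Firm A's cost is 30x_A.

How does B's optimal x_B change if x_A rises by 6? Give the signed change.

Firm B's profit: π = x_B(170 − 5(x_B + x_A)) − 39x_B.
∂π/∂x_B = 131 − 10x_B − 5x_A = 0, so x_B = 13.1 − 0.5x_A.
The reaction-function slope is −0.5, so a 6-unit rise in x_A moves x_B by −0.5 × 6 = −3. B's best response falls — the actions are strategic substitutes.

-3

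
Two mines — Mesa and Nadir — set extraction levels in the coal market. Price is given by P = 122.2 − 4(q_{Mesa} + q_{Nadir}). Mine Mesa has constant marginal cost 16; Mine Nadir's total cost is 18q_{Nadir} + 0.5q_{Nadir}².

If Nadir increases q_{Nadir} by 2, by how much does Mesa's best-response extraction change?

Mine Mesa's profit: π = q_{Mesa}(122.2 − 4(q_{Mesa} + q_{Nadir})) − 16q_{Mesa}.
∂π/∂q_{Mesa} = 106.2 − 8q_{Mesa} − 4q_{Nadir} = 0, so q_{Mesa} = 13.275 − 0.5q_{Nadir}.
The reaction-function slope is −0.5, so a 2-unit rise in q_{Nadir} moves q_{Mesa} by −0.5 × 2 = −1. Mesa's best response falls — the actions are strategic substitutes.

-1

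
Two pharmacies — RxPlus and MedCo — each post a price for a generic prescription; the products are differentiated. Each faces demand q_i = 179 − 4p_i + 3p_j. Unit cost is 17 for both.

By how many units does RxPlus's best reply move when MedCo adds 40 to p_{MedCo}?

15

RxPlus's profit: π = (p_{RxPlus} − 17)(179 − 4p_{RxPlus} + 3p_{MedCo}).
∂π/∂p_{RxPlus} = 247 − 8p_{RxPlus} + 3p_{MedCo} = 0 ⇒ p_{RxPlus} = 30.875 + 0.375p_{MedCo}.
The reaction-function slope is 0.375, so a 40-unit rise in p_{MedCo} moves p_{RxPlus} by 0.375 × 40 = 15. RxPlus's best response rises — the actions are strategic complements.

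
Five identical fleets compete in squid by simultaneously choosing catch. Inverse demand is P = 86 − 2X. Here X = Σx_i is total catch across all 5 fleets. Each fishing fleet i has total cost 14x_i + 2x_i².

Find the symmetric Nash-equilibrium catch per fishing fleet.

4.5

A representative fishing fleet's profit is π_i = x_i(86 − 2X) − 14x_i − 2x_i², with X = x_i + Σ_{j≠i} x_j.
First-order condition: 72 − 8x_i − 2Σ_{j≠i} x_j = 0.
In a symmetric equilibrium every fishing fleet chooses the same x, so Σ_{j≠i} x_j = 4x. The condition becomes 72 − 16x = 0, giving x = 72/16 = 4.5.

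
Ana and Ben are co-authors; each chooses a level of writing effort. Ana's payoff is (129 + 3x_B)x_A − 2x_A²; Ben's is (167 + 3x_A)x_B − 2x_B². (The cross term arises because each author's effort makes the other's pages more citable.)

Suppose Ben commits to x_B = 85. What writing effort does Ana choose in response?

Expanding Ana's payoff: 129x_A + 3x_Bx_A − 2x_A².
∂π/∂x_A = 129 + 3x_B − 4x_A = 0, so x_A = 32.25 + 0.75x_B.
At x_B = 85: x_A = 32.25 + 0.75·85 = 96.

96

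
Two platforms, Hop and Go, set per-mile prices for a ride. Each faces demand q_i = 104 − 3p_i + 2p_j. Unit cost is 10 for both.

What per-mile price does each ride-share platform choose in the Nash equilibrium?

33.5

Hop's profit: π = (p_{Hop} − 10)(104 − 3p_{Hop} + 2p_{Go}).
∂π/∂p_{Hop} = 134 − 6p_{Hop} + 2p_{Go} = 0 ⇒ p_{Hop} = 67/3 + (1/3)p_{Go}.
The game is symmetric, so in equilibrium p_{Go} = p_{Hop}: the reaction function gives (2/3)p_{Hop} = 67/3, hence p_{Hop} = 33.5.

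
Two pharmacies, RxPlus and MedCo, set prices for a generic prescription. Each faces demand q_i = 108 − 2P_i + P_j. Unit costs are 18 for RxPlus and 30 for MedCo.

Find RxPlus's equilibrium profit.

1997.12

RxPlus's profit: π = (P_{RxPlus} − 18)(108 − 2P_{RxPlus} + P_{MedCo}).
∂π/∂P_{RxPlus} = 144 − 4P_{RxPlus} + P_{MedCo} = 0 ⇒ P_{RxPlus} = 36 + 0.25P_{MedCo}.
Similarly P_{MedCo} = 42 + 0.25P_{RxPlus}.
Solving the two reaction functions simultaneously: (1 − (0.25)(0.25))P_{RxPlus} = 36 + 0.25·42, so 0.9375P_{RxPlus} = 46.5 and P_{RxPlus} = 49.6.
Then P_{MedCo} = 42 + 0.25·49.6 = 54.4.
q_{RxPlus} = 108 − 2·49.6 + 54.4 = 63.2.
Profit = (49.6 − 18)·63.2 = 1997.12.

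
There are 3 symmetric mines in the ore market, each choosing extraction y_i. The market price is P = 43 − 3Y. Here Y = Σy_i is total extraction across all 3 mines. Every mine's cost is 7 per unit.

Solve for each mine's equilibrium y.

A representative mine's profit is π_i = y_i(43 − 3Y) − 7y_i, with Y = y_i + Σ_{j≠i} y_j.
First-order condition: 36 − 6y_i − 3Σ_{j≠i} y_j = 0.
In a symmetric equilibrium every mine chooses the same y, so Σ_{j≠i} y_j = 2y. The condition becomes 36 − 12y = 0, giving y = 36/12 = 3.

3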